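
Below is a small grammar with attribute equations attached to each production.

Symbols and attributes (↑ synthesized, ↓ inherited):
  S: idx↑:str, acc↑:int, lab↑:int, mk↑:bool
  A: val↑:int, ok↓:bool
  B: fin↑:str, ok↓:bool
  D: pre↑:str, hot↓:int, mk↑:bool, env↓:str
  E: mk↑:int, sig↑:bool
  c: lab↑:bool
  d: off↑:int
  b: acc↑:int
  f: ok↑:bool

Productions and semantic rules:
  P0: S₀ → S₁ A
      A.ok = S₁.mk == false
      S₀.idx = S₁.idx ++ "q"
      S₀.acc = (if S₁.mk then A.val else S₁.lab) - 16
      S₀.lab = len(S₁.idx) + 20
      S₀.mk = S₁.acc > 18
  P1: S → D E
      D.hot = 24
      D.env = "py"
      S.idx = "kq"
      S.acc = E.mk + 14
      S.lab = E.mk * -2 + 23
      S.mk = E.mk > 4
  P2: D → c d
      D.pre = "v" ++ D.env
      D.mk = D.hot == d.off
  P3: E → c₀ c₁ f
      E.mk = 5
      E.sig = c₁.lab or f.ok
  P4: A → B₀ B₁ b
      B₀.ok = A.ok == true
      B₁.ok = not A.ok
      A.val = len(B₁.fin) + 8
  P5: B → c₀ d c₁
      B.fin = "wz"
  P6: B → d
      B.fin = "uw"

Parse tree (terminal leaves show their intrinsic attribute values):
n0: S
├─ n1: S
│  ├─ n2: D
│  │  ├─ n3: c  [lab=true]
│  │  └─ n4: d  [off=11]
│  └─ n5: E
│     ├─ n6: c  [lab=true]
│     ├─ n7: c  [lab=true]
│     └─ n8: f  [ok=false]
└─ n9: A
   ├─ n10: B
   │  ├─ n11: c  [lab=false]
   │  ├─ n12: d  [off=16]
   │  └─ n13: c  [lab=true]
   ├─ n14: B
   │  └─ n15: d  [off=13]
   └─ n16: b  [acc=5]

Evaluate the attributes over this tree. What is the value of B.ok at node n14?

1. n2.hot = 24  [24]
2. n2.env = "py"  ["py"]
3. n3.lab = true  [terminal]
4. n4.off = 11  [terminal]
5. n2.pre = "vpy"  ["v" ++ D.env]
6. n2.mk = false  [D.hot == d.off]
7. n6.lab = true  [terminal]
8. n7.lab = true  [terminal]
9. n8.ok = false  [terminal]
10. n5.mk = 5  [5]
11. n5.sig = true  [c₁.lab or f.ok]
12. n1.idx = "kq"  ["kq"]
13. n1.acc = 19  [E.mk + 14]
14. n1.lab = 13  [E.mk * -2 + 23]
15. n1.mk = true  [E.mk > 4]
16. n9.ok = false  [S₁.mk == false]
17. n10.ok = false  [A.ok == true]
18. n11.lab = false  [terminal]
19. n12.off = 16  [terminal]
20. n13.lab = true  [terminal]
21. n10.fin = "wz"  ["wz"]
22. n14.ok = true  [not A.ok]
23. n15.off = 13  [terminal]
24. n14.fin = "uw"  ["uw"]
25. n16.acc = 5  [terminal]
26. n9.val = 10  [len(B₁.fin) + 8]
27. n0.idx = "kqq"  [S₁.idx ++ "q"]
28. n0.acc = -6  [(if S₁.mk then A.val else S₁.lab) - 16]
29. n0.lab = 22  [len(S₁.idx) + 20]
30. n0.mk = true  [S₁.acc > 18]

true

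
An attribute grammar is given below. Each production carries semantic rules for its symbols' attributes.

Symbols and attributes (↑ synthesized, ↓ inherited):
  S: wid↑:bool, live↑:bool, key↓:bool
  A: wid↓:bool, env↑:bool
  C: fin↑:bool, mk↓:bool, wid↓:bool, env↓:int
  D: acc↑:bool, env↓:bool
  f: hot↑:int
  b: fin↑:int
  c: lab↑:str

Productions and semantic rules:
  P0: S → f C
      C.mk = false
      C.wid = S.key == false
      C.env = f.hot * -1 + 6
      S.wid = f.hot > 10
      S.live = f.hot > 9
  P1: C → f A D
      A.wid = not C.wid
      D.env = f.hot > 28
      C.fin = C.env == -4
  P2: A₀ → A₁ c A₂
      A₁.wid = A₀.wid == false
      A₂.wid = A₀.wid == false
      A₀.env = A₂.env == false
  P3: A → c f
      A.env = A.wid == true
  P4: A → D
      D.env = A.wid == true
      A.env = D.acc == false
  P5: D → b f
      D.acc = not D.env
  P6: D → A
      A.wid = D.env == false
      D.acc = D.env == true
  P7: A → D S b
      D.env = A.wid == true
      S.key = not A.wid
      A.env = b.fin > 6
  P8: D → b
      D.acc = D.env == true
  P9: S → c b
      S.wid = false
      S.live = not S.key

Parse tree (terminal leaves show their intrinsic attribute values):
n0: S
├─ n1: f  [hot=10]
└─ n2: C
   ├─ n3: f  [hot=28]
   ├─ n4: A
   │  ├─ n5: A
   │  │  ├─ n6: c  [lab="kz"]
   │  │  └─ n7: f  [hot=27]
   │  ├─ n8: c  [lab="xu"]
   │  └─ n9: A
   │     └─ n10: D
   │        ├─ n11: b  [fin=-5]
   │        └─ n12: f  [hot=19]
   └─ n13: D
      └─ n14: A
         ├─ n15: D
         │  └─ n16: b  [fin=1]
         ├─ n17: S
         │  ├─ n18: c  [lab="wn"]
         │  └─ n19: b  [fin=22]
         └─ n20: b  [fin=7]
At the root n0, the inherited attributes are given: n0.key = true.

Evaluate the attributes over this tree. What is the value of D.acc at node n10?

1. n0.key = true  [given at root]
2. n1.hot = 10  [terminal]
3. n2.mk = false  [false]
4. n2.wid = false  [S.key == false]
5. n2.env = -4  [f.hot * -1 + 6]
6. n3.hot = 28  [terminal]
7. n4.wid = true  [not C.wid]
8. n5.wid = false  [A₀.wid == false]
9. n6.lab = "kz"  [terminal]
10. n7.hot = 27  [terminal]
11. n5.env = false  [A.wid == true]
12. n8.lab = "xu"  [terminal]
13. n9.wid = false  [A₀.wid == false]
14. n10.env = false  [A.wid == true]
15. n11.fin = -5  [terminal]
16. n12.hot = 19  [terminal]
17. n10.acc = true  [not D.env]
18. n9.env = false  [D.acc == false]
19. n4.env = true  [A₂.env == false]
20. n13.env = false  [f.hot > 28]
21. n14.wid = true  [D.env == false]
22. n15.env = true  [A.wid == true]
23. n16.fin = 1  [terminal]
24. n15.acc = true  [D.env == true]
25. n17.key = false  [not A.wid]
26. n18.lab = "wn"  [terminal]
27. n19.fin = 22  [terminal]
28. n17.wid = false  [false]
29. n17.live = true  [not S.key]
30. n20.fin = 7  [terminal]
31. n14.env = true  [b.fin > 6]
32. n13.acc = false  [D.env == true]
33. n2.fin = true  [C.env == -4]
34. n0.wid = false  [f.hot > 10]
35. n0.live = true  [f.hot > 9]

true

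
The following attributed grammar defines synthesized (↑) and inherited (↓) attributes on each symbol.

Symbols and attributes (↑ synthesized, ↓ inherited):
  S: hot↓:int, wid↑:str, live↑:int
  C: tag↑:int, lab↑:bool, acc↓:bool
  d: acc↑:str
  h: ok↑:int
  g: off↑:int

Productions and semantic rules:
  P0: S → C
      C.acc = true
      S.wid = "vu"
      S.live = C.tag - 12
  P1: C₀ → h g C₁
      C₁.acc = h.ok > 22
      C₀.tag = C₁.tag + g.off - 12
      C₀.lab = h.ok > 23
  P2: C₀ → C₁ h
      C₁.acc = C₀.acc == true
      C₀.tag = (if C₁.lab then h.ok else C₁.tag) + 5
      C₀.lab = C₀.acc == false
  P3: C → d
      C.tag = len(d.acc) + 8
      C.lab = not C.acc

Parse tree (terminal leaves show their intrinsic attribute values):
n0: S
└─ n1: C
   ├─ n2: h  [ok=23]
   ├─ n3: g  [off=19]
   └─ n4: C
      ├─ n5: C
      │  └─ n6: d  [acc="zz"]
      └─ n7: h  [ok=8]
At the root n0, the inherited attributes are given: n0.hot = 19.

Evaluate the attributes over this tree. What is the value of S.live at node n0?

10

1. n0.hot = 19  [given at root]
2. n1.acc = true  [true]
3. n2.ok = 23  [terminal]
4. n3.off = 19  [terminal]
5. n4.acc = true  [h.ok > 22]
6. n5.acc = true  [C₀.acc == true]
7. n6.acc = "zz"  [terminal]
8. n5.tag = 10  [len(d.acc) + 8]
9. n5.lab = false  [not C.acc]
10. n7.ok = 8  [terminal]
11. n4.tag = 15  [(if C₁.lab then h.ok else C₁.tag) + 5]
12. n4.lab = false  [C₀.acc == false]
13. n1.tag = 22  [C₁.tag + g.off - 12]
14. n1.lab = false  [h.ok > 23]
15. n0.wid = "vu"  ["vu"]
16. n0.live = 10  [C.tag - 12]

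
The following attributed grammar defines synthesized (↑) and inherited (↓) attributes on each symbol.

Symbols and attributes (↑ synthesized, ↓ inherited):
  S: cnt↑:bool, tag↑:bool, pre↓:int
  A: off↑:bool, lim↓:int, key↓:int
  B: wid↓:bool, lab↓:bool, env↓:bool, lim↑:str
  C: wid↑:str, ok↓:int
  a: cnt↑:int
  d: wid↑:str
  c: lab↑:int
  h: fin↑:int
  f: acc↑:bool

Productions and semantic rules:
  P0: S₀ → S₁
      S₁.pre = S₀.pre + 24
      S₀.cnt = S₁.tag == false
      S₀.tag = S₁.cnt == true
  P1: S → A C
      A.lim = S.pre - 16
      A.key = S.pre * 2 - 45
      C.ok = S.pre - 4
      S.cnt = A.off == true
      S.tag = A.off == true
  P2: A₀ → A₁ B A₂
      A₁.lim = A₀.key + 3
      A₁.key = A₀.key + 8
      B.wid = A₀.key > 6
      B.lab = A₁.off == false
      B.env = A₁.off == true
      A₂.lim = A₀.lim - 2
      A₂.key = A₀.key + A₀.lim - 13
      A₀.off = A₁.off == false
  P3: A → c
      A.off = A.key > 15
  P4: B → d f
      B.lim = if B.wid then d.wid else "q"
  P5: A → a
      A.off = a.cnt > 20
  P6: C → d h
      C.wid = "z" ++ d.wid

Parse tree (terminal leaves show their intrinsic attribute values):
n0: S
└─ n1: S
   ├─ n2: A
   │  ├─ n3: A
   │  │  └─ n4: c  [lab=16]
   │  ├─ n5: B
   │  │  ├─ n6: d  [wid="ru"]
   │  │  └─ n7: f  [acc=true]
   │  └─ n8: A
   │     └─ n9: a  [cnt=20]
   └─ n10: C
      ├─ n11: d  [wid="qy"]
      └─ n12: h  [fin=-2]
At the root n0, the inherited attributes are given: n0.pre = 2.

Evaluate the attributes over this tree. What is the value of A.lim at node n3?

1. n0.pre = 2  [given at root]
2. n1.pre = 26  [S₀.pre + 24]
3. n2.lim = 10  [S.pre - 16]
4. n2.key = 7  [S.pre * 2 - 45]
5. n3.lim = 10  [A₀.key + 3]
6. n3.key = 15  [A₀.key + 8]
7. n4.lab = 16  [terminal]
8. n3.off = false  [A.key > 15]
9. n5.wid = true  [A₀.key > 6]
10. n5.lab = true  [A₁.off == false]
11. n5.env = false  [A₁.off == true]
12. n6.wid = "ru"  [terminal]
13. n7.acc = true  [terminal]
14. n5.lim = "ru"  [if B.wid then d.wid else "q"]
15. n8.lim = 8  [A₀.lim - 2]
16. n8.key = 4  [A₀.key + A₀.lim - 13]
17. n9.cnt = 20  [terminal]
18. n8.off = false  [a.cnt > 20]
19. n2.off = true  [A₁.off == false]
20. n10.ok = 22  [S.pre - 4]
21. n11.wid = "qy"  [terminal]
22. n12.fin = -2  [terminal]
23. n10.wid = "zqy"  ["z" ++ d.wid]
24. n1.cnt = true  [A.off == true]
25. n1.tag = true  [A.off == true]
26. n0.cnt = false  [S₁.tag == false]
27. n0.tag = true  [S₁.cnt == true]

10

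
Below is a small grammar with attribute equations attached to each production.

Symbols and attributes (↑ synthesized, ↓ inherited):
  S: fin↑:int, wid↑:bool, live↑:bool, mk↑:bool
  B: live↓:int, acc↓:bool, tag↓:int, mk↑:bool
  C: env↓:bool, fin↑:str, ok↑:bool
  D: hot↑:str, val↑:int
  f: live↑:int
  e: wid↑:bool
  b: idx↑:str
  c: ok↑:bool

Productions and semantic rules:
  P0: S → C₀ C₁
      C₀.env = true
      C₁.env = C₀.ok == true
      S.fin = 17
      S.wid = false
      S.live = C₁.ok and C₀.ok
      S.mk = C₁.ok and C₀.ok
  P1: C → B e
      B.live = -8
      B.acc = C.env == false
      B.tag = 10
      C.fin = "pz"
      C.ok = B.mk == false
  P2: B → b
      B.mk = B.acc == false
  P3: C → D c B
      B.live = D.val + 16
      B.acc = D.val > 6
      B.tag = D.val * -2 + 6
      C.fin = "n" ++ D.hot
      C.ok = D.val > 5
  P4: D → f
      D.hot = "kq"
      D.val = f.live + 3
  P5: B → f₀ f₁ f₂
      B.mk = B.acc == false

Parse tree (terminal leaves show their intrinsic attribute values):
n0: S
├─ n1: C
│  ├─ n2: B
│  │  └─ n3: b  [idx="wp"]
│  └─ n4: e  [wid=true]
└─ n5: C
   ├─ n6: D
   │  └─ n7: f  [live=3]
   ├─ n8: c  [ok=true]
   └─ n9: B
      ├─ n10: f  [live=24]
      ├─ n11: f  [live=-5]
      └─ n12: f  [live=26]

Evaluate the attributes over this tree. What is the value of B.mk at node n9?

1. n1.env = true  [true]
2. n2.live = -8  [-8]
3. n2.acc = false  [C.env == false]
4. n2.tag = 10  [10]
5. n3.idx = "wp"  [terminal]
6. n2.mk = true  [B.acc == false]
7. n4.wid = true  [terminal]
8. n1.fin = "pz"  ["pz"]
9. n1.ok = false  [B.mk == false]
10. n5.env = false  [C₀.ok == true]
11. n7.live = 3  [terminal]
12. n6.hot = "kq"  ["kq"]
13. n6.val = 6  [f.live + 3]
14. n8.ok = true  [terminal]
15. n9.live = 22  [D.val + 16]
16. n9.acc = false  [D.val > 6]
17. n9.tag = -6  [D.val * -2 + 6]
18. n10.live = 24  [terminal]
19. n11.live = -5  [terminal]
20. n12.live = 26  [terminal]
21. n9.mk = true  [B.acc == false]
22. n5.fin = "nkq"  ["n" ++ D.hot]
23. n5.ok = true  [D.val > 5]
24. n0.fin = 17  [17]
25. n0.wid = false  [false]
26. n0.live = false  [C₁.ok and C₀.ok]
27. n0.mk = false  [C₁.ok and C₀.ok]

true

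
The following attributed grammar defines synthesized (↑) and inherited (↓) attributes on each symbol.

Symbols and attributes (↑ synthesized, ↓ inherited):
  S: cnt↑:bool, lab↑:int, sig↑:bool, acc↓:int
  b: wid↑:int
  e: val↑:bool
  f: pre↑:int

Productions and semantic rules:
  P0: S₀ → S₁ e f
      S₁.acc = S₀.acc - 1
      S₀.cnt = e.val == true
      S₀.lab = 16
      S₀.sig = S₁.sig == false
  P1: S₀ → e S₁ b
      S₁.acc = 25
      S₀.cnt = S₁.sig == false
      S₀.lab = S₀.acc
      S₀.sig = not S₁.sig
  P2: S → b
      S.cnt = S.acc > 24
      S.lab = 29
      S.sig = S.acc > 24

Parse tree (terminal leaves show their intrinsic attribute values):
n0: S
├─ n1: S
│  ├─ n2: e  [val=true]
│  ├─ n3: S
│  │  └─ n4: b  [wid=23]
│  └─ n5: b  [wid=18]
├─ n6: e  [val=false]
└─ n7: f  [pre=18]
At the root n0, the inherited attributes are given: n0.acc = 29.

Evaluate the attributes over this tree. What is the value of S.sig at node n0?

true

1. n0.acc = 29  [given at root]
2. n1.acc = 28  [S₀.acc - 1]
3. n2.val = true  [terminal]
4. n3.acc = 25  [25]
5. n4.wid = 23  [terminal]
6. n3.cnt = true  [S.acc > 24]
7. n3.lab = 29  [29]
8. n3.sig = true  [S.acc > 24]
9. n5.wid = 18  [terminal]
10. n1.cnt = false  [S₁.sig == false]
11. n1.lab = 28  [S₀.acc]
12. n1.sig = false  [not S₁.sig]
13. n6.val = false  [terminal]
14. n7.pre = 18  [terminal]
15. n0.cnt = false  [e.val == true]
16. n0.lab = 16  [16]
17. n0.sig = true  [S₁.sig == false]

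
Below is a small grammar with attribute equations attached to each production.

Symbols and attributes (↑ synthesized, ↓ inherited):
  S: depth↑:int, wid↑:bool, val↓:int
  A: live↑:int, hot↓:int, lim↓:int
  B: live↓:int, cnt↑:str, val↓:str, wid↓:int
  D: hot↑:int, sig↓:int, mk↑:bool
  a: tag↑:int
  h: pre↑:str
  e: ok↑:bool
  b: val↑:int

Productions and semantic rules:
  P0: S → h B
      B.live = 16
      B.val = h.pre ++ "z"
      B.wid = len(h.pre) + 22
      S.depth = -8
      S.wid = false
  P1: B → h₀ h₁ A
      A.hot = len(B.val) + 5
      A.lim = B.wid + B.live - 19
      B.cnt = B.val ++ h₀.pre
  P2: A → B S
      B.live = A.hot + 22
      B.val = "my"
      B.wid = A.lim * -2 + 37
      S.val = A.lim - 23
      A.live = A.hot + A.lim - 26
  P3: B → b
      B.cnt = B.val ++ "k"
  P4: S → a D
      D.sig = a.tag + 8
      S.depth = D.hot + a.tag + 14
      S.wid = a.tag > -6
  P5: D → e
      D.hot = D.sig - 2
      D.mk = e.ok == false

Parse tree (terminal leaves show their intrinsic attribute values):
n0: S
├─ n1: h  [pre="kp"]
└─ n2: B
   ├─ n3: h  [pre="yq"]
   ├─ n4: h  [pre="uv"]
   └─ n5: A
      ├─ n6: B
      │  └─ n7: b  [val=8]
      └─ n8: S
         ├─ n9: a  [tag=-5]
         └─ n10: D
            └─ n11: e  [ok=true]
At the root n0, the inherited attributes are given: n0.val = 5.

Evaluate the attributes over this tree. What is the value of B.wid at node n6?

-5

1. n0.val = 5  [given at root]
2. n1.pre = "kp"  [terminal]
3. n2.live = 16  [16]
4. n2.val = "kpz"  [h.pre ++ "z"]
5. n2.wid = 24  [len(h.pre) + 22]
6. n3.pre = "yq"  [terminal]
7. n4.pre = "uv"  [terminal]
8. n5.hot = 8  [len(B.val) + 5]
9. n5.lim = 21  [B.wid + B.live - 19]
10. n6.live = 30  [A.hot + 22]
11. n6.val = "my"  ["my"]
12. n6.wid = -5  [A.lim * -2 + 37]
13. n7.val = 8  [terminal]
14. n6.cnt = "myk"  [B.val ++ "k"]
15. n8.val = -2  [A.lim - 23]
16. n9.tag = -5  [terminal]
17. n10.sig = 3  [a.tag + 8]
18. n11.ok = true  [terminal]
19. n10.hot = 1  [D.sig - 2]
20. n10.mk = false  [e.ok == false]
21. n8.depth = 10  [D.hot + a.tag + 14]
22. n8.wid = true  [a.tag > -6]
23. n5.live = 3  [A.hot + A.lim - 26]
24. n2.cnt = "kpzyq"  [B.val ++ h₀.pre]
25. n0.depth = -8  [-8]
26. n0.wid = false  [false]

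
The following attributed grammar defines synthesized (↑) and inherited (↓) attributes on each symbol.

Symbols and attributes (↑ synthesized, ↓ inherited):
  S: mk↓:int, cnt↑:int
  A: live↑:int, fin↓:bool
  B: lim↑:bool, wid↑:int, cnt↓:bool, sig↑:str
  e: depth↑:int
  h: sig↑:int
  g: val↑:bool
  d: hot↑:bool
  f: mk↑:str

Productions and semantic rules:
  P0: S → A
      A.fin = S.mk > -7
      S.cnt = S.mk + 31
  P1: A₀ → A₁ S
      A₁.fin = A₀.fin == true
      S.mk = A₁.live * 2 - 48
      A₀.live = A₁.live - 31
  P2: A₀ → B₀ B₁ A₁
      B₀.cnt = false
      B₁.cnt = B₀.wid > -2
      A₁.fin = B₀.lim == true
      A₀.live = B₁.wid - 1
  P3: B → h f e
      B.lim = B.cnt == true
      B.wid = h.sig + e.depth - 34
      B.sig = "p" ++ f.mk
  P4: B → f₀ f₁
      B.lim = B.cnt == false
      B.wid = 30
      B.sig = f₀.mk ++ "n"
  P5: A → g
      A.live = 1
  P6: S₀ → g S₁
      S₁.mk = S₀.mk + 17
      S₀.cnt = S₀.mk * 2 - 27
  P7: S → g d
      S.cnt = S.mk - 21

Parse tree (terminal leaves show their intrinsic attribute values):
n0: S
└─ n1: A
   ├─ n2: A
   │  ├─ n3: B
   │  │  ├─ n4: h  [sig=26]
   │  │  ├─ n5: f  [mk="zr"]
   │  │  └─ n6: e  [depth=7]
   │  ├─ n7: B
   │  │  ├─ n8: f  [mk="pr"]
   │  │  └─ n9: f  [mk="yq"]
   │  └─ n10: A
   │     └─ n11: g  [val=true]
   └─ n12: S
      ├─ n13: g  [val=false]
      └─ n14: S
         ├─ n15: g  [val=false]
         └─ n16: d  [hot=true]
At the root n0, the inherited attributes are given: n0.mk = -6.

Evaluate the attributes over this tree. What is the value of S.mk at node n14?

1. n0.mk = -6  [given at root]
2. n1.fin = true  [S.mk > -7]
3. n2.fin = true  [A₀.fin == true]
4. n3.cnt = false  [false]
5. n4.sig = 26  [terminal]
6. n5.mk = "zr"  [terminal]
7. n6.depth = 7  [terminal]
8. n3.lim = false  [B.cnt == true]
9. n3.wid = -1  [h.sig + e.depth - 34]
10. n3.sig = "pzr"  ["p" ++ f.mk]
11. n7.cnt = true  [B₀.wid > -2]
12. n8.mk = "pr"  [terminal]
13. n9.mk = "yq"  [terminal]
14. n7.lim = false  [B.cnt == false]
15. n7.wid = 30  [30]
16. n7.sig = "prn"  [f₀.mk ++ "n"]
17. n10.fin = false  [B₀.lim == true]
18. n11.val = true  [terminal]
19. n10.live = 1  [1]
20. n2.live = 29  [B₁.wid - 1]
21. n12.mk = 10  [A₁.live * 2 - 48]
22. n13.val = false  [terminal]
23. n14.mk = 27  [S₀.mk + 17]
24. n15.val = false  [terminal]
25. n16.hot = true  [terminal]
26. n14.cnt = 6  [S.mk - 21]
27. n12.cnt = -7  [S₀.mk * 2 - 27]
28. n1.live = -2  [A₁.live - 31]
29. n0.cnt = 25  [S.mk + 31]

27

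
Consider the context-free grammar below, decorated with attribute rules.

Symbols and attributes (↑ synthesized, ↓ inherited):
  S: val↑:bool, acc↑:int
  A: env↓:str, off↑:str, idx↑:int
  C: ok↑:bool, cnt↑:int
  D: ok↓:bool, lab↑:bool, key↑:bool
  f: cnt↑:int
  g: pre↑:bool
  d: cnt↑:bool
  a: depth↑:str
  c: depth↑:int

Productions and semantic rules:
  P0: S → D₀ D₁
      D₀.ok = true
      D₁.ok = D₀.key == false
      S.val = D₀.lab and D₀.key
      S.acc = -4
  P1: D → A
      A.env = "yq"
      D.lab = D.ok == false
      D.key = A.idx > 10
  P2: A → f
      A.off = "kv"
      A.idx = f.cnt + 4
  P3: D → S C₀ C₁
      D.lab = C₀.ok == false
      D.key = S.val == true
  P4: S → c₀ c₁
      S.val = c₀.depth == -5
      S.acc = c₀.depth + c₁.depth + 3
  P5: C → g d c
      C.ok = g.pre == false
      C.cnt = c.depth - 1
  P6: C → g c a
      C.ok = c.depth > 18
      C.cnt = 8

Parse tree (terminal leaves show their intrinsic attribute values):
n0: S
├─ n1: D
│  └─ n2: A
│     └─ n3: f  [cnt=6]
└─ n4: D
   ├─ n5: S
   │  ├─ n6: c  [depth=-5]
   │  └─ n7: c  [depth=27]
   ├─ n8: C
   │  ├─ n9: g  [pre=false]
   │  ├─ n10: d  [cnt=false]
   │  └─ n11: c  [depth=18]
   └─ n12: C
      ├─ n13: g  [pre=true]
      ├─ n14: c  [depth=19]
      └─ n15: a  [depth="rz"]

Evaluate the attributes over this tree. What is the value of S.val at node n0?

1. n1.ok = true  [true]
2. n2.env = "yq"  ["yq"]
3. n3.cnt = 6  [terminal]
4. n2.off = "kv"  ["kv"]
5. n2.idx = 10  [f.cnt + 4]
6. n1.lab = false  [D.ok == false]
7. n1.key = false  [A.idx > 10]
8. n4.ok = true  [D₀.key == false]
9. n6.depth = -5  [terminal]
10. n7.depth = 27  [terminal]
11. n5.val = true  [c₀.depth == -5]
12. n5.acc = 25  [c₀.depth + c₁.depth + 3]
13. n9.pre = false  [terminal]
14. n10.cnt = false  [terminal]
15. n11.depth = 18  [terminal]
16. n8.ok = true  [g.pre == false]
17. n8.cnt = 17  [c.depth - 1]
18. n13.pre = true  [terminal]
19. n14.depth = 19  [terminal]
20. n15.depth = "rz"  [terminal]
21. n12.ok = true  [c.depth > 18]
22. n12.cnt = 8  [8]
23. n4.lab = false  [C₀.ok == false]
24. n4.key = true  [S.val == true]
25. n0.val = false  [D₀.lab and D₀.key]
26. n0.acc = -4  [-4]

false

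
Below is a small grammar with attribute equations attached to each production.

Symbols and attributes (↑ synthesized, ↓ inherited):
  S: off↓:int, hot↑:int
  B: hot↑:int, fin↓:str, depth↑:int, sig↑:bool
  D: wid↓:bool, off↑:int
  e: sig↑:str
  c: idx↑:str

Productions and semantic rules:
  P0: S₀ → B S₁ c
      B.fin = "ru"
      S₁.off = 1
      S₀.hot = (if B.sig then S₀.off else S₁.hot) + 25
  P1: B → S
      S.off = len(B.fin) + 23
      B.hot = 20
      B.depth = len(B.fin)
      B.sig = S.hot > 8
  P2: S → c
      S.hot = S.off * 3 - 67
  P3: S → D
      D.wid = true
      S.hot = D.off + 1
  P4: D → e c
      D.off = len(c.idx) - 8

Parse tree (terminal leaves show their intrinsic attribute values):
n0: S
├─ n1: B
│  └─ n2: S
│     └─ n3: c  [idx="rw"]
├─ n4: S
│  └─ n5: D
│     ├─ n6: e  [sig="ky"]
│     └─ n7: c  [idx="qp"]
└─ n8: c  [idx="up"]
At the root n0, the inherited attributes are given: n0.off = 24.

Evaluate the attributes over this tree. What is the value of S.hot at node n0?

20

1. n0.off = 24  [given at root]
2. n1.fin = "ru"  ["ru"]
3. n2.off = 25  [len(B.fin) + 23]
4. n3.idx = "rw"  [terminal]
5. n2.hot = 8  [S.off * 3 - 67]
6. n1.hot = 20  [20]
7. n1.depth = 2  [len(B.fin)]
8. n1.sig = false  [S.hot > 8]
9. n4.off = 1  [1]
10. n5.wid = true  [true]
11. n6.sig = "ky"  [terminal]
12. n7.idx = "qp"  [terminal]
13. n5.off = -6  [len(c.idx) - 8]
14. n4.hot = -5  [D.off + 1]
15. n8.idx = "up"  [terminal]
16. n0.hot = 20  [(if B.sig then S₀.off else S₁.hot) + 25]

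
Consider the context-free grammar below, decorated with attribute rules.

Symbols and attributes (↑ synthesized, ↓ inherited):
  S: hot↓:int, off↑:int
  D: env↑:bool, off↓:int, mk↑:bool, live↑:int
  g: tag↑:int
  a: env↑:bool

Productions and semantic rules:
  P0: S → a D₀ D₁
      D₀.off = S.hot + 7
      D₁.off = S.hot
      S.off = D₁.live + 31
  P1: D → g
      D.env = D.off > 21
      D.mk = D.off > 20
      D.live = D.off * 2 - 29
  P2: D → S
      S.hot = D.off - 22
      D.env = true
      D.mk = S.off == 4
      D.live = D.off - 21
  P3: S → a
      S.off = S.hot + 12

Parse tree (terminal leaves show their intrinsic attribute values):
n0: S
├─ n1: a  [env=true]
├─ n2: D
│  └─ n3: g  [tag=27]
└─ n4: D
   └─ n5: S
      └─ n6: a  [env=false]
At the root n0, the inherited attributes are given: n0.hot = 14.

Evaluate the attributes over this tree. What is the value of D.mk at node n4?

1. n0.hot = 14  [given at root]
2. n1.env = true  [terminal]
3. n2.off = 21  [S.hot + 7]
4. n3.tag = 27  [terminal]
5. n2.env = false  [D.off > 21]
6. n2.mk = true  [D.off > 20]
7. n2.live = 13  [D.off * 2 - 29]
8. n4.off = 14  [S.hot]
9. n5.hot = -8  [D.off - 22]
10. n6.env = false  [terminal]
11. n5.off = 4  [S.hot + 12]
12. n4.env = true  [true]
13. n4.mk = true  [S.off == 4]
14. n4.live = -7  [D.off - 21]
15. n0.off = 24  [D₁.live + 31]

true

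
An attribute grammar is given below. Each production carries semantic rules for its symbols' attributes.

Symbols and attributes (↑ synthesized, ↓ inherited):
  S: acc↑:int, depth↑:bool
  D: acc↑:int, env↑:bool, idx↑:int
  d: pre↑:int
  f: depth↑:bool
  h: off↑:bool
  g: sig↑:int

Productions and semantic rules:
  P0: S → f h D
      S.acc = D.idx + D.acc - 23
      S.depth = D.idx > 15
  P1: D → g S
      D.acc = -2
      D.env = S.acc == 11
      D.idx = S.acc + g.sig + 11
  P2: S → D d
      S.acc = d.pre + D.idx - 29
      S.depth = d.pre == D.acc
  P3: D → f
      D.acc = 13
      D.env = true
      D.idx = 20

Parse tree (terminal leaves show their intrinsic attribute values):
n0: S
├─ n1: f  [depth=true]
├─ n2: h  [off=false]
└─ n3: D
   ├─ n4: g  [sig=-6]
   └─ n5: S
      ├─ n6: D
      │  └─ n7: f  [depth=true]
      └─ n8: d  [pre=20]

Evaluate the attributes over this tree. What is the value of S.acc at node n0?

-9

1. n1.depth = true  [terminal]
2. n2.off = false  [terminal]
3. n4.sig = -6  [terminal]
4. n7.depth = true  [terminal]
5. n6.acc = 13  [13]
6. n6.env = true  [true]
7. n6.idx = 20  [20]
8. n8.pre = 20  [terminal]
9. n5.acc = 11  [d.pre + D.idx - 29]
10. n5.depth = false  [d.pre == D.acc]
11. n3.acc = -2  [-2]
12. n3.env = true  [S.acc == 11]
13. n3.idx = 16  [S.acc + g.sig + 11]
14. n0.acc = -9  [D.idx + D.acc - 23]
15. n0.depth = true  [D.idx > 15]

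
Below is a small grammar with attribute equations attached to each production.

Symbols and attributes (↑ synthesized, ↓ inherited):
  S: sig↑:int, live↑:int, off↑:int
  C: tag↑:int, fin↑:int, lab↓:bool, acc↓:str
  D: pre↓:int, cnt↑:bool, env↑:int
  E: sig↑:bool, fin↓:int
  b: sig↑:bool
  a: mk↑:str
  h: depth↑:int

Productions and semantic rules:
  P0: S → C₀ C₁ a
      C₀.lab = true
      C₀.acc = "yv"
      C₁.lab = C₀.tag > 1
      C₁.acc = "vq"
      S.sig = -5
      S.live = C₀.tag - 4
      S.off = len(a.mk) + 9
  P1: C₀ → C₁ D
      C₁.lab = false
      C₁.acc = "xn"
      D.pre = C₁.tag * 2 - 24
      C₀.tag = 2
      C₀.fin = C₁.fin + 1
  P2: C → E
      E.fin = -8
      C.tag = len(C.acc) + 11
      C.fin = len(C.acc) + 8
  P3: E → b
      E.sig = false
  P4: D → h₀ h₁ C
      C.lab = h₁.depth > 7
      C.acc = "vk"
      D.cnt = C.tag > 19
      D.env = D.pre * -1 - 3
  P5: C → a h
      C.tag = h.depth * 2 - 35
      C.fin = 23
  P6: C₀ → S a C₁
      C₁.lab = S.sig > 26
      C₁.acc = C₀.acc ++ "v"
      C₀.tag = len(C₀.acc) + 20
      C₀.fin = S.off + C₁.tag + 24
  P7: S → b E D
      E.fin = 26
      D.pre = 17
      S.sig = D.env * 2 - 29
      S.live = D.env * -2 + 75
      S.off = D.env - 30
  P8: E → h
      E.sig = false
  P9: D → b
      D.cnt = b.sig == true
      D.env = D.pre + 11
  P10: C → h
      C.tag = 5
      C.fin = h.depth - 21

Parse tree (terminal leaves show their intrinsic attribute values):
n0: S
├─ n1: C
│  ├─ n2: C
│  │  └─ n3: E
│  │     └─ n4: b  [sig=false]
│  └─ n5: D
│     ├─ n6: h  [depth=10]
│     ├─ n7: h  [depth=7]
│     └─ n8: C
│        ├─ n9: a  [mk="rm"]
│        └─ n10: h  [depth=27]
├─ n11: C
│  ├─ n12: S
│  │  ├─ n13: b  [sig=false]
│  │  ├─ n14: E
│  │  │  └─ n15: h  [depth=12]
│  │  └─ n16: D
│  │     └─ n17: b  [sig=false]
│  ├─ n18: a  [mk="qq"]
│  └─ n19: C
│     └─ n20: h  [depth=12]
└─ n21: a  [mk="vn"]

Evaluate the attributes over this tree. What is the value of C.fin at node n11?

1. n1.lab = true  [true]
2. n1.acc = "yv"  ["yv"]
3. n2.lab = false  [false]
4. n2.acc = "xn"  ["xn"]
5. n3.fin = -8  [-8]
6. n4.sig = false  [terminal]
7. n3.sig = false  [false]
8. n2.tag = 13  [len(C.acc) + 11]
9. n2.fin = 10  [len(C.acc) + 8]
10. n5.pre = 2  [C₁.tag * 2 - 24]
11. n6.depth = 10  [terminal]
12. n7.depth = 7  [terminal]
13. n8.lab = false  [h₁.depth > 7]
14. n8.acc = "vk"  ["vk"]
15. n9.mk = "rm"  [terminal]
16. n10.depth = 27  [terminal]
17. n8.tag = 19  [h.depth * 2 - 35]
18. n8.fin = 23  [23]
19. n5.cnt = false  [C.tag > 19]
20. n5.env = -5  [D.pre * -1 - 3]
21. n1.tag = 2  [2]
22. n1.fin = 11  [C₁.fin + 1]
23. n11.lab = true  [C₀.tag > 1]
24. n11.acc = "vq"  ["vq"]
25. n13.sig = false  [terminal]
26. n14.fin = 26  [26]
27. n15.depth = 12  [terminal]
28. n14.sig = false  [false]
29. n16.pre = 17  [17]
30. n17.sig = false  [terminal]
31. n16.cnt = false  [b.sig == true]
32. n16.env = 28  [D.pre + 11]
33. n12.sig = 27  [D.env * 2 - 29]
34. n12.live = 19  [D.env * -2 + 75]
35. n12.off = -2  [D.env - 30]
36. n18.mk = "qq"  [terminal]
37. n19.lab = true  [S.sig > 26]
38. n19.acc = "vqv"  [C₀.acc ++ "v"]
39. n20.depth = 12  [terminal]
40. n19.tag = 5  [5]
41. n19.fin = -9  [h.depth - 21]
42. n11.tag = 22  [len(C₀.acc) + 20]
43. n11.fin = 27  [S.off + C₁.tag + 24]
44. n21.mk = "vn"  [terminal]
45. n0.sig = -5  [-5]
46. n0.live = -2  [C₀.tag - 4]
47. n0.off = 11  [len(a.mk) + 9]

27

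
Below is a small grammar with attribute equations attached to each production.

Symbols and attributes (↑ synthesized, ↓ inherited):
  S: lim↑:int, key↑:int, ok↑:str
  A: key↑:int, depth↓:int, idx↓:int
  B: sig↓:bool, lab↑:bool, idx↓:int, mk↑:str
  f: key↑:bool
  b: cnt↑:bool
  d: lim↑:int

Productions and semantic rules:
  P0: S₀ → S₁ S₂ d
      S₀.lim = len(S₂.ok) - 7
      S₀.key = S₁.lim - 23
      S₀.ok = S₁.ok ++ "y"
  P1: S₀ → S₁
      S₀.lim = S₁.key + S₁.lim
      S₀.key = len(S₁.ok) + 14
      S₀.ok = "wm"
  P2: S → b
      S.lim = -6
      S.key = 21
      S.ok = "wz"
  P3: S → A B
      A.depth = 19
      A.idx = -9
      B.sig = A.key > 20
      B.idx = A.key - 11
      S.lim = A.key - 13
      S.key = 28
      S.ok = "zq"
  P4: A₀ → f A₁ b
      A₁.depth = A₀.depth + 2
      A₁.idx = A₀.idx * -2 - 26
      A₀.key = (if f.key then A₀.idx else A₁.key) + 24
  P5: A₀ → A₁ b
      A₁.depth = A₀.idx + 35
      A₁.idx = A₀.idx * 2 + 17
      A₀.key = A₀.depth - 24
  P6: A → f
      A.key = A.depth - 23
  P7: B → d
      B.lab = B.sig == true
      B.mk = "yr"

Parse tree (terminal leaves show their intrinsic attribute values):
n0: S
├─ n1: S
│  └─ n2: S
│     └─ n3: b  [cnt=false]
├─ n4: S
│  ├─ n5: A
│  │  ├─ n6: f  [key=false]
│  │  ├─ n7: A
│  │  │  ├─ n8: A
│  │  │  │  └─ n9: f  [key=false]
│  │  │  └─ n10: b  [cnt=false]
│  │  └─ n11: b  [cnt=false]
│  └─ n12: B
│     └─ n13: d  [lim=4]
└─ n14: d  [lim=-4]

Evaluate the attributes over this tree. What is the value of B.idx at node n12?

10

1. n3.cnt = false  [terminal]
2. n2.lim = -6  [-6]
3. n2.key = 21  [21]
4. n2.ok = "wz"  ["wz"]
5. n1.lim = 15  [S₁.key + S₁.lim]
6. n1.key = 16  [len(S₁.ok) + 14]
7. n1.ok = "wm"  ["wm"]
8. n5.depth = 19  [19]
9. n5.idx = -9  [-9]
10. n6.key = false  [terminal]
11. n7.depth = 21  [A₀.depth + 2]
12. n7.idx = -8  [A₀.idx * -2 - 26]
13. n8.depth = 27  [A₀.idx + 35]
14. n8.idx = 1  [A₀.idx * 2 + 17]
15. n9.key = false  [terminal]
16. n8.key = 4  [A.depth - 23]
17. n10.cnt = false  [terminal]
18. n7.key = -3  [A₀.depth - 24]
19. n11.cnt = false  [terminal]
20. n5.key = 21  [(if f.key then A₀.idx else A₁.key) + 24]
21. n12.sig = true  [A.key > 20]
22. n12.idx = 10  [A.key - 11]
23. n13.lim = 4  [terminal]
24. n12.lab = true  [B.sig == true]
25. n12.mk = "yr"  ["yr"]
26. n4.lim = 8  [A.key - 13]
27. n4.key = 28  [28]
28. n4.ok = "zq"  ["zq"]
29. n14.lim = -4  [terminal]
30. n0.lim = -5  [len(S₂.ok) - 7]
31. n0.key = -8  [S₁.lim - 23]
32. n0.ok = "wmy"  [S₁.ok ++ "y"]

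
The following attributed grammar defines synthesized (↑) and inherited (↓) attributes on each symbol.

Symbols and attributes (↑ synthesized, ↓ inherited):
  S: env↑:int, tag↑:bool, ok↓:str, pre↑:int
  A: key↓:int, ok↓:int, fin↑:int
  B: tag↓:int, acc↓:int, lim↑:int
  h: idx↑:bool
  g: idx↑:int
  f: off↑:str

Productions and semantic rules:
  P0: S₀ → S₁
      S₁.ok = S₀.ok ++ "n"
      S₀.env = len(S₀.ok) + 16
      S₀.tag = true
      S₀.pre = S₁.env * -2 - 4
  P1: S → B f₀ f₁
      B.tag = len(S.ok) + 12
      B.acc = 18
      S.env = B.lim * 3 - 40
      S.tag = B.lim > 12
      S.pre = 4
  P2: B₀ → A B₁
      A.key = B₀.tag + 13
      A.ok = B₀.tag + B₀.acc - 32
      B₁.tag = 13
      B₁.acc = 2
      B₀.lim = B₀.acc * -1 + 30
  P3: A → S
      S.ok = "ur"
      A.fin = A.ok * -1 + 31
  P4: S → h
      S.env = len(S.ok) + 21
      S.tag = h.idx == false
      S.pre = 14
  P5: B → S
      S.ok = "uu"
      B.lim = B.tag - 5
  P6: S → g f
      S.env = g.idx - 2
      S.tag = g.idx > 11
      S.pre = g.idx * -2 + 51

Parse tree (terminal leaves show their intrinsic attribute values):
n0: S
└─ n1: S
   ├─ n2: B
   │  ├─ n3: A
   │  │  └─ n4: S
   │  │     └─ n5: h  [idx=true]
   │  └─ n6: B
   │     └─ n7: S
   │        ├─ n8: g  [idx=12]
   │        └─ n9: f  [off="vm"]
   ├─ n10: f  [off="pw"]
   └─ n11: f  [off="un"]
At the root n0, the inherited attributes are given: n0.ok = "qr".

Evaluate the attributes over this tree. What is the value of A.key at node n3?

1. n0.ok = "qr"  [given at root]
2. n1.ok = "qrn"  [S₀.ok ++ "n"]
3. n2.tag = 15  [len(S.ok) + 12]
4. n2.acc = 18  [18]
5. n3.key = 28  [B₀.tag + 13]
6. n3.ok = 1  [B₀.tag + B₀.acc - 32]
7. n4.ok = "ur"  ["ur"]
8. n5.idx = true  [terminal]
9. n4.env = 23  [len(S.ok) + 21]
10. n4.tag = false  [h.idx == false]
11. n4.pre = 14  [14]
12. n3.fin = 30  [A.ok * -1 + 31]
13. n6.tag = 13  [13]
14. n6.acc = 2  [2]
15. n7.ok = "uu"  ["uu"]
16. n8.idx = 12  [terminal]
17. n9.off = "vm"  [terminal]
18. n7.env = 10  [g.idx - 2]
19. n7.tag = true  [g.idx > 11]
20. n7.pre = 27  [g.idx * -2 + 51]
21. n6.lim = 8  [B.tag - 5]
22. n2.lim = 12  [B₀.acc * -1 + 30]
23. n10.off = "pw"  [terminal]
24. n11.off = "un"  [terminal]
25. n1.env = -4  [B.lim * 3 - 40]
26. n1.tag = false  [B.lim > 12]
27. n1.pre = 4  [4]
28. n0.env = 18  [len(S₀.ok) + 16]
29. n0.tag = true  [true]
30. n0.pre = 4  [S₁.env * -2 - 4]

28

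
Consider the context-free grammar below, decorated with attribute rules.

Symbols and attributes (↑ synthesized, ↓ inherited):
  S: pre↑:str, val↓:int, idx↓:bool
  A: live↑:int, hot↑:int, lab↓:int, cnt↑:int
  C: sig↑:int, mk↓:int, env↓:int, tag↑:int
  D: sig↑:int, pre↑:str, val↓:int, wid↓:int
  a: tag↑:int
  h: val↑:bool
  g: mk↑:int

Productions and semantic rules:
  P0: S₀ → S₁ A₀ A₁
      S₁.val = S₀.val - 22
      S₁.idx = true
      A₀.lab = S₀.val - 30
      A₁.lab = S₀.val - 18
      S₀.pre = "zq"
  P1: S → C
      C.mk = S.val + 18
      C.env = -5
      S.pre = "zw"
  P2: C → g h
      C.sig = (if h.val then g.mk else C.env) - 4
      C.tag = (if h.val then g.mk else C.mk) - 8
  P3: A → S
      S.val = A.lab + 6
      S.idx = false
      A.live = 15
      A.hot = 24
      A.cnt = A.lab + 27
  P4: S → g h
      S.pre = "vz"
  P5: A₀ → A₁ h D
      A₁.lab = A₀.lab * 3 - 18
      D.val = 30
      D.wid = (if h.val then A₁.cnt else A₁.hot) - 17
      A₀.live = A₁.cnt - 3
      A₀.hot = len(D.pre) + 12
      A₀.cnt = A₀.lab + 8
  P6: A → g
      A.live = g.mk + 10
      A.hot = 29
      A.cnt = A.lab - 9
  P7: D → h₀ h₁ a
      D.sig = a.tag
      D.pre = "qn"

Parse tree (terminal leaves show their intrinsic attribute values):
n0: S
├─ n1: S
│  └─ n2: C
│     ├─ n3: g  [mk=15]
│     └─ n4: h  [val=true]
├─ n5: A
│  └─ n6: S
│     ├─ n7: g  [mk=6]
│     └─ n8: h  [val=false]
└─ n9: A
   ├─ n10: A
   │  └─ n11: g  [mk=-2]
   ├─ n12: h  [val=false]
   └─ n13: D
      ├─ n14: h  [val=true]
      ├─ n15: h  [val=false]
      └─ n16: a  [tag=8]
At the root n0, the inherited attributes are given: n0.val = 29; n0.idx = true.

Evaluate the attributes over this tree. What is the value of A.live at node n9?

3

1. n0.val = 29  [given at root]
2. n0.idx = true  [given at root]
3. n1.val = 7  [S₀.val - 22]
4. n1.idx = true  [true]
5. n2.mk = 25  [S.val + 18]
6. n2.env = -5  [-5]
7. n3.mk = 15  [terminal]
8. n4.val = true  [terminal]
9. n2.sig = 11  [(if h.val then g.mk else C.env) - 4]
10. n2.tag = 7  [(if h.val then g.mk else C.mk) - 8]
11. n1.pre = "zw"  ["zw"]
12. n5.lab = -1  [S₀.val - 30]
13. n6.val = 5  [A.lab + 6]
14. n6.idx = false  [false]
15. n7.mk = 6  [terminal]
16. n8.val = false  [terminal]
17. n6.pre = "vz"  ["vz"]
18. n5.live = 15  [15]
19. n5.hot = 24  [24]
20. n5.cnt = 26  [A.lab + 27]
21. n9.lab = 11  [S₀.val - 18]
22. n10.lab = 15  [A₀.lab * 3 - 18]
23. n11.mk = -2  [terminal]
24. n10.live = 8  [g.mk + 10]
25. n10.hot = 29  [29]
26. n10.cnt = 6  [A.lab - 9]
27. n12.val = false  [terminal]
28. n13.val = 30  [30]
29. n13.wid = 12  [(if h.val then A₁.cnt else A₁.hot) - 17]
30. n14.val = true  [terminal]
31. n15.val = false  [terminal]
32. n16.tag = 8  [terminal]
33. n13.sig = 8  [a.tag]
34. n13.pre = "qn"  ["qn"]
35. n9.live = 3  [A₁.cnt - 3]
36. n9.hot = 14  [len(D.pre) + 12]
37. n9.cnt = 19  [A₀.lab + 8]
38. n0.pre = "zq"  ["zq"]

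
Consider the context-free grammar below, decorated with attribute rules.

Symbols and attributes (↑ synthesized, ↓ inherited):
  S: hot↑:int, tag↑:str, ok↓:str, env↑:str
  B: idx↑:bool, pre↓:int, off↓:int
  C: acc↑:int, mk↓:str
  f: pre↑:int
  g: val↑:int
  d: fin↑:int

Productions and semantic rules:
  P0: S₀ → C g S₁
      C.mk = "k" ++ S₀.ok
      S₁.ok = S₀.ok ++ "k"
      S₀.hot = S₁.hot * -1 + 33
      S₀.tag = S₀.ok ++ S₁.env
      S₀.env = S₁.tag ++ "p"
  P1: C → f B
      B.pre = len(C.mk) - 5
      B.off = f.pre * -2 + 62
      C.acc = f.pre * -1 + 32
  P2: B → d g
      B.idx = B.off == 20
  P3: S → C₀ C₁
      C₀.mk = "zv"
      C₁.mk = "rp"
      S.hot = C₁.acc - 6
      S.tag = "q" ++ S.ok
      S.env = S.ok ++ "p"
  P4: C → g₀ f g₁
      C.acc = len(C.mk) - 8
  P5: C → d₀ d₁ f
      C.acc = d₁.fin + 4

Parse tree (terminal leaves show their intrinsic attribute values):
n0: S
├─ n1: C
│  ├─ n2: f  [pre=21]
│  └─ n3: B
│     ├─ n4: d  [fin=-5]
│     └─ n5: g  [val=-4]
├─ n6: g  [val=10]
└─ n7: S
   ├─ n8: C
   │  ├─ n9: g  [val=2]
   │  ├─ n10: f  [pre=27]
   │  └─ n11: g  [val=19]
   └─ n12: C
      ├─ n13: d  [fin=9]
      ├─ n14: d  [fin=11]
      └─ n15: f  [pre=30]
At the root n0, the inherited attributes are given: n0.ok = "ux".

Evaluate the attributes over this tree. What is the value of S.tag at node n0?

"uxuxkp"

1. n0.ok = "ux"  [given at root]
2. n1.mk = "kux"  ["k" ++ S₀.ok]
3. n2.pre = 21  [terminal]
4. n3.pre = -2  [len(C.mk) - 5]
5. n3.off = 20  [f.pre * -2 + 62]
6. n4.fin = -5  [terminal]
7. n5.val = -4  [terminal]
8. n3.idx = true  [B.off == 20]
9. n1.acc = 11  [f.pre * -1 + 32]
10. n6.val = 10  [terminal]
11. n7.ok = "uxk"  [S₀.ok ++ "k"]
12. n8.mk = "zv"  ["zv"]
13. n9.val = 2  [terminal]
14. n10.pre = 27  [terminal]
15. n11.val = 19  [terminal]
16. n8.acc = -6  [len(C.mk) - 8]
17. n12.mk = "rp"  ["rp"]
18. n13.fin = 9  [terminal]
19. n14.fin = 11  [terminal]
20. n15.pre = 30  [terminal]
21. n12.acc = 15  [d₁.fin + 4]
22. n7.hot = 9  [C₁.acc - 6]
23. n7.tag = "quxk"  ["q" ++ S.ok]
24. n7.env = "uxkp"  [S.ok ++ "p"]
25. n0.hot = 24  [S₁.hot * -1 + 33]
26. n0.tag = "uxuxkp"  [S₀.ok ++ S₁.env]
27. n0.env = "quxkp"  [S₁.tag ++ "p"]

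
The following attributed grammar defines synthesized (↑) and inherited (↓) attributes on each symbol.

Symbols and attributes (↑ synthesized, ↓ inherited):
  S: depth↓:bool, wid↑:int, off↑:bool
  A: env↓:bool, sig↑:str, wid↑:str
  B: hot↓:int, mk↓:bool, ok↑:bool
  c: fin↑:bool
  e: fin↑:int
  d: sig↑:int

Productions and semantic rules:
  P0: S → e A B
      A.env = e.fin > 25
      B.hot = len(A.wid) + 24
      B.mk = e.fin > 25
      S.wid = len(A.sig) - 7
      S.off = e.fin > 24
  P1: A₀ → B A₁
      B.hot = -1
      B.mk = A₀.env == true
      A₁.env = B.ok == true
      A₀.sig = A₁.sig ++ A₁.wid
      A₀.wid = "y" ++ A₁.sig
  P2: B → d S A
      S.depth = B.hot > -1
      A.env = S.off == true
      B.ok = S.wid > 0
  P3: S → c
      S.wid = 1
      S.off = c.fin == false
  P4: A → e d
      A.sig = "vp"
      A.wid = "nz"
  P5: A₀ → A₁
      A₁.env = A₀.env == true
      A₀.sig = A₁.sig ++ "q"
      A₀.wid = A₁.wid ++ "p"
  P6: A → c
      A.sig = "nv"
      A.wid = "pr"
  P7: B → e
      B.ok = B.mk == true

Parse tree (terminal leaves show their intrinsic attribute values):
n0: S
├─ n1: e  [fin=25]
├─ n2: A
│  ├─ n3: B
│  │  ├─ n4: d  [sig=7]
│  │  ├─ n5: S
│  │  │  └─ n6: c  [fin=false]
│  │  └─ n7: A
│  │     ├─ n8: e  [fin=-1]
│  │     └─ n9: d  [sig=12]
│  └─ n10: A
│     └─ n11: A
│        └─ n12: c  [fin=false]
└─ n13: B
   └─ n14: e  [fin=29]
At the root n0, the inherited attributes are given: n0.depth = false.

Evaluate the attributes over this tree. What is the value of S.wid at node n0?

1. n0.depth = false  [given at root]
2. n1.fin = 25  [terminal]
3. n2.env = false  [e.fin > 25]
4. n3.hot = -1  [-1]
5. n3.mk = false  [A₀.env == true]
6. n4.sig = 7  [terminal]
7. n5.depth = false  [B.hot > -1]
8. n6.fin = false  [terminal]
9. n5.wid = 1  [1]
10. n5.off = true  [c.fin == false]
11. n7.env = true  [S.off == true]
12. n8.fin = -1  [terminal]
13. n9.sig = 12  [terminal]
14. n7.sig = "vp"  ["vp"]
15. n7.wid = "nz"  ["nz"]
16. n3.ok = true  [S.wid > 0]
17. n10.env = true  [B.ok == true]
18. n11.env = true  [A₀.env == true]
19. n12.fin = false  [terminal]
20. n11.sig = "nv"  ["nv"]
21. n11.wid = "pr"  ["pr"]
22. n10.sig = "nvq"  [A₁.sig ++ "q"]
23. n10.wid = "prp"  [A₁.wid ++ "p"]
24. n2.sig = "nvqprp"  [A₁.sig ++ A₁.wid]
25. n2.wid = "ynvq"  ["y" ++ A₁.sig]
26. n13.hot = 28  [len(A.wid) + 24]
27. n13.mk = false  [e.fin > 25]
28. n14.fin = 29  [terminal]
29. n13.ok = false  [B.mk == true]
30. n0.wid = -1  [len(A.sig) - 7]
31. n0.off = true  [e.fin > 24]

-1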